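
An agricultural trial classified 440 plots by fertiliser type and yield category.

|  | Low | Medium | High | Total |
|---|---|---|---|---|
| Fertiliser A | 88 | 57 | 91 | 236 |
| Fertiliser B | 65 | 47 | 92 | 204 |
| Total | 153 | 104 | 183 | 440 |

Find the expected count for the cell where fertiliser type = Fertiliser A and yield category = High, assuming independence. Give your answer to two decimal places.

Row total (Fertiliser A) = 236; column total (High) = 183; grand total N = 440.
Expected count = (row total × column total) / N = 236 × 183 / 440 = 98.15.

98.15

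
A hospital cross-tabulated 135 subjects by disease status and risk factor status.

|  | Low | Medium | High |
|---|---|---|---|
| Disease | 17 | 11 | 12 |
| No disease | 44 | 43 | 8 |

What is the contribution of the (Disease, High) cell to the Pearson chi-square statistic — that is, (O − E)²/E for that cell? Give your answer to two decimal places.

Row total (Disease) = 40; column total (High) = 20; N = 135.
Expected count E = 40 × 20 / 135 = 5.926.
Contribution = (O − E)²/E = (12 − 5.926)² / 5.926 = 6.23.

6.23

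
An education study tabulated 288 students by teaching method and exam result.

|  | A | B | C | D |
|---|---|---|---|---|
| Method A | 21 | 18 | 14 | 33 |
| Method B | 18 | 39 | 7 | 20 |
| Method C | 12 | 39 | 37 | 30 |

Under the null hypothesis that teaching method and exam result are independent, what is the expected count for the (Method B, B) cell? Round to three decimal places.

28.000

Row total (Method B) = 84; column total (B) = 96; grand total N = 288.
Expected count = (row total × column total) / N = 84 × 96 / 288 = 28.000.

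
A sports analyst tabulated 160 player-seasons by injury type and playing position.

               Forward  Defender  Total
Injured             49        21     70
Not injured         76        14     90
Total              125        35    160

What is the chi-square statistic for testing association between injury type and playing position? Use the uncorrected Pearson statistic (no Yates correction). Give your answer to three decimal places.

Grand total N = 160.
Expected counts (row total × column total / N):
  Injured, Forward: 70×125/160 = 54.6875
  Injured, Defender: 70×35/160 = 15.3125
  Not injured, Forward: 90×125/160 = 70.3125
  Not injured, Defender: 90×35/160 = 19.6875
Contributions (O − E)²/E:
  (49 − 54.6875)²/54.6875 = 0.5915
  (21 − 15.3125)²/15.3125 = 2.1125
  (76 − 70.3125)²/70.3125 = 0.4601
  (14 − 19.6875)²/19.6875 = 1.6431
χ² = 0.5915 + 2.1125 + 0.4601 + 1.6431 = 4.807

4.807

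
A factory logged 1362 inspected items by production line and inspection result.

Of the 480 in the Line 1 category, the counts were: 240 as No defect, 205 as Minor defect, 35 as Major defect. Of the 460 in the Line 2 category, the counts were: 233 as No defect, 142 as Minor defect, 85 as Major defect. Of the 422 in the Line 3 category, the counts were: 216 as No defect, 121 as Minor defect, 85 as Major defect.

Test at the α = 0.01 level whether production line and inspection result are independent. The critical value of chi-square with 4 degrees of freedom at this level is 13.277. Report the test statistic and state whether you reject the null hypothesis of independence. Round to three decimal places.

Row totals: 480, 460, 422. Column totals: 689, 468, 205. Grand total N = 1362.
Expected counts (row total × column total / N):
  Line 1, No defect: 480×689/1362 = 242.8194
  Line 1, Minor defect: 480×468/1362 = 164.9339
  Line 1, Major defect: 480×205/1362 = 72.2467
  Line 2, No defect: 460×689/1362 = 232.7019
  Line 2, Minor defect: 460×468/1362 = 158.0617
  Line 2, Major defect: 460×205/1362 = 69.2364
  Line 3, No defect: 422×689/1362 = 213.4787
  Line 3, Minor defect: 422×468/1362 = 145.0044
  Line 3, Major defect: 422×205/1362 = 63.5169
Contributions (O − E)²/E:
  (240 − 242.8194)²/242.8194 = 0.0327
  (205 − 164.9339)²/164.9339 = 9.7329
  (35 − 72.2467)²/72.2467 = 19.2025
  (233 − 232.7019)²/232.7019 = 0.0004
  (142 − 158.0617)²/158.0617 = 1.6321
  (85 − 69.2364)²/69.2364 = 3.5890
  (216 − 213.4787)²/213.4787 = 0.0298
  (121 − 145.0044)²/145.0044 = 3.9737
  (85 − 63.5169)²/63.5169 = 7.2662
χ² = 0.0327 + 9.7329 + 19.2025 + 0.0004 + 1.6321 + 3.5890 + 0.0298 + 3.9737 + 7.2662 = 45.459
df = (3−1)(3−1) = 4. Since 45.459 > 13.277, reject the null hypothesis of independence at α = 0.01.

45.459; reject H₀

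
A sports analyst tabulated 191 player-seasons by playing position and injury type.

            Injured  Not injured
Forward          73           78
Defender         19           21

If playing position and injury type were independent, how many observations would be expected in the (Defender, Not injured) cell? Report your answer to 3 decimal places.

Row total (Defender) = 40; column total (Not injured) = 99; grand total N = 191.
Expected count = (row total × column total) / N = 40 × 99 / 191 = 20.733.

20.733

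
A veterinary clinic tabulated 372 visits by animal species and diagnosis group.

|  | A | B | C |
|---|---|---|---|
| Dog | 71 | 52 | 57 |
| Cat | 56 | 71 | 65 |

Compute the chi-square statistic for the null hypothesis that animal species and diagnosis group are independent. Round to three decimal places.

4.849

Row totals: 180, 192. Column totals: 127, 123, 122. Grand total N = 372.
Expected counts (row total × column total / N):
  Dog, A: 180×127/372 = 61.4516
  Dog, B: 180×123/372 = 59.5161
  Dog, C: 180×122/372 = 59.0323
  Cat, A: 192×127/372 = 65.5484
  Cat, B: 192×123/372 = 63.4839
  Cat, C: 192×122/372 = 62.9677
Contributions (O − E)²/E:
  (71 − 61.4516)²/61.4516 = 1.4836
  (52 − 59.5161)²/59.5161 = 0.9492
  (57 − 59.0323)²/59.0323 = 0.0700
  (56 − 65.5484)²/65.5484 = 1.3909
  (71 − 63.4839)²/63.4839 = 0.8899
  (65 − 62.9677)²/62.9677 = 0.0656
χ² = 1.4836 + 0.9492 + 0.0700 + 1.3909 + 0.8899 + 0.0656 = 4.849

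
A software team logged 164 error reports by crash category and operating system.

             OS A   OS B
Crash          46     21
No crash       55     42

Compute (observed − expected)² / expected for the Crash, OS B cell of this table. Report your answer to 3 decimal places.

0.872

Row total (Crash) = 67; column total (OS B) = 63; N = 164.
Expected count E = 67 × 63 / 164 = 25.7378.
Contribution = (O − E)²/E = (21 − 25.7378)² / 25.7378 = 0.872.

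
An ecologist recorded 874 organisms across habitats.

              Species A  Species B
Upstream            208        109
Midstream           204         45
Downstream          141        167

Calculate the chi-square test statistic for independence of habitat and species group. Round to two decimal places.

78.60

Row totals: 317, 249, 308. Column totals: 553, 321. Grand total N = 874.
Expected counts (row total × column total / N):
  Upstream, Species A: 317×553/874 = 200.5732
  Upstream, Species B: 317×321/874 = 116.4268
  Midstream, Species A: 249×553/874 = 157.5481
  Midstream, Species B: 249×321/874 = 91.4519
  Downstream, Species A: 308×553/874 = 194.8787
  Downstream, Species B: 308×321/874 = 113.1213
Contributions (O − E)²/E:
  (208 − 200.5732)²/200.5732 = 0.2750
  (109 − 116.4268)²/116.4268 = 0.4738
  (204 − 157.5481)²/157.5481 = 13.6960
  (45 − 91.4519)²/91.4519 = 23.5947
  (141 − 194.8787)²/194.8787 = 14.8960
  (167 − 113.1213)²/113.1213 = 25.6620
χ² = 0.2750 + 0.4738 + 13.6960 + 23.5947 + 14.8960 + 25.6620 = 78.60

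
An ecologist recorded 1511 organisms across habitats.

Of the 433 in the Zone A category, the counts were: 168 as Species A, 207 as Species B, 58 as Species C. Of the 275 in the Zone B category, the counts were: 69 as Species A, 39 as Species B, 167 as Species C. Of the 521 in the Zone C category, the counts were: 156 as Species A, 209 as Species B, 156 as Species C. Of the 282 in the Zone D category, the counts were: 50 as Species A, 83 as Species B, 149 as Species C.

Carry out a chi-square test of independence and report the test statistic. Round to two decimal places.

226.37

Row totals: 433, 275, 521, 282. Column totals: 443, 538, 530. Grand total N = 1511.
Expected counts (row total × column total / N):
  Zone A, Species A: 433×443/1511 = 126.9484
  Zone A, Species B: 433×538/1511 = 154.1721
  Zone A, Species C: 433×530/1511 = 151.8795
  Zone B, Species A: 275×443/1511 = 80.6254
  Zone B, Species B: 275×538/1511 = 97.9153
  Zone B, Species C: 275×530/1511 = 96.4593
  Zone C, Species A: 521×443/1511 = 152.7485
  Zone C, Species B: 521×538/1511 = 185.5050
  Zone C, Species C: 521×530/1511 = 182.7465
  Zone D, Species A: 282×443/1511 = 82.6777
  Zone D, Species B: 282×538/1511 = 100.4077
  Zone D, Species C: 282×530/1511 = 98.9146
Contributions (O − E)²/E:
  (168 − 126.9484)²/126.9484 = 13.2750
  (207 − 154.1721)²/154.1721 = 18.1018
  (58 − 151.8795)²/151.8795 = 58.0286
  (69 − 80.6254)²/80.6254 = 1.6763
  (39 − 97.9153)²/97.9153 = 35.4491
  (167 − 96.4593)²/96.4593 = 51.5864
  (156 − 152.7485)²/152.7485 = 0.0692
  (209 − 185.5050)²/185.5050 = 2.9757
  (156 − 182.7465)²/182.7465 = 3.9146
  (50 − 82.6777)²/82.6777 = 12.9156
  (83 − 100.4077)²/100.4077 = 3.0180
  (149 − 98.9146)²/98.9146 = 25.3607
χ² = 13.2750 + 18.1018 + 58.0286 + 1.6763 + 35.4491 + 51.5864 + 0.0692 + 2.9757 + 3.9146 + 12.9156 + 3.0180 + 25.3607 = 226.37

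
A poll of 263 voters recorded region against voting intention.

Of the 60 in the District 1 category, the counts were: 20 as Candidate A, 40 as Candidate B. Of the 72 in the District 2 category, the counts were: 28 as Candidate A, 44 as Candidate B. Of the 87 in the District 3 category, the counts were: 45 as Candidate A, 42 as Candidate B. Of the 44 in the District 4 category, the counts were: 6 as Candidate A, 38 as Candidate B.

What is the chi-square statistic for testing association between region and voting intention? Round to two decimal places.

Row totals: 60, 72, 87, 44. Column totals: 99, 164. Grand total N = 263.
Expected counts (row total × column total / N):
  District 1, Candidate A: 60×99/263 = 22.5856
  District 1, Candidate B: 60×164/263 = 37.4144
  District 2, Candidate A: 72×99/263 = 27.1027
  District 2, Candidate B: 72×164/263 = 44.8973
  District 3, Candidate A: 87×99/263 = 32.7490
  District 3, Candidate B: 87×164/263 = 54.2510
  District 4, Candidate A: 44×99/263 = 16.5627
  District 4, Candidate B: 44×164/263 = 27.4373
Contributions (O − E)²/E:
  (20 − 22.5856)²/22.5856 = 0.2960
  (40 − 37.4144)²/37.4144 = 0.1787
  (28 − 27.1027)²/27.1027 = 0.0297
  (44 − 44.8973)²/44.8973 = 0.0179
  (45 − 32.7490)²/32.7490 = 4.5829
  (42 − 54.2510)²/54.2510 = 2.7665
  (6 − 16.5627)²/16.5627 = 6.7363
  (38 − 27.4373)²/27.4373 = 4.0664
χ² = 0.2960 + 0.1787 + 0.0297 + 0.0179 + 4.5829 + 2.7665 + 6.7363 + 4.0664 = 18.67

18.67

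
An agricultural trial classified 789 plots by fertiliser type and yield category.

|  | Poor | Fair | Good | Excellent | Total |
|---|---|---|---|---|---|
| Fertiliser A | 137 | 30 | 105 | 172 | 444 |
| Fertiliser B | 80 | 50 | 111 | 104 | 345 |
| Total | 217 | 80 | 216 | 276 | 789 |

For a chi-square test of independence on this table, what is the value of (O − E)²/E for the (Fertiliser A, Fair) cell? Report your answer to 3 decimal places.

5.011

Row total (Fertiliser A) = 444; column total (Fair) = 80; N = 789.
Expected count E = 444 × 80 / 789 = 45.0190.
Contribution = (O − E)²/E = (30 − 45.0190)² / 45.0190 = 5.011.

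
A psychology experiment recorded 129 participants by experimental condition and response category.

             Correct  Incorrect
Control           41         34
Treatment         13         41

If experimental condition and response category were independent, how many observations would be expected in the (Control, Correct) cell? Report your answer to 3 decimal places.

Row total (Control) = 75; column total (Correct) = 54; grand total N = 129.
Expected count = (row total × column total) / N = 75 × 54 / 129 = 31.395.

31.395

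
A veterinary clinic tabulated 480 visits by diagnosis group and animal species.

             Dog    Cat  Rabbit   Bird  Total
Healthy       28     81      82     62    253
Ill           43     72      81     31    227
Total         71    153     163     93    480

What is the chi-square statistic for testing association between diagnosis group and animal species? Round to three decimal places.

Grand total N = 480.
Expected counts (row total × column total / N):
  Healthy, Dog: 253×71/480 = 37.4229
  Healthy, Cat: 253×153/480 = 80.6437
  Healthy, Rabbit: 253×163/480 = 85.9146
  Healthy, Bird: 253×93/480 = 49.0187
  Ill, Dog: 227×71/480 = 33.5771
  Ill, Cat: 227×153/480 = 72.3563
  Ill, Rabbit: 227×163/480 = 77.0854
  Ill, Bird: 227×93/480 = 43.9813
Contributions (O − E)²/E:
  (28 − 37.4229)²/37.4229 = 2.3726
  (81 − 80.6437)²/80.6437 = 0.0016
  (82 − 85.9146)²/85.9146 = 0.1784
  (62 − 49.0187)²/49.0187 = 3.4378
  (43 − 33.5771)²/33.5771 = 2.6444
  (72 − 72.3563)²/72.3563 = 0.0018
  (81 − 77.0854)²/77.0854 = 0.1988
  (31 − 43.9813)²/43.9813 = 3.8315
χ² = 2.3726 + 0.0016 + 0.1784 + 3.4378 + 2.6444 + 0.0018 + 0.1988 + 3.8315 = 12.667

12.667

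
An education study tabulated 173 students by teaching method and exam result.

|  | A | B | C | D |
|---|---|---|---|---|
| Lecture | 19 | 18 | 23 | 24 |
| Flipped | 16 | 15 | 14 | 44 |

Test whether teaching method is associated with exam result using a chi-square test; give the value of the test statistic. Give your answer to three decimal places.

Row totals: 84, 89. Column totals: 35, 33, 37, 68. Grand total N = 173.
Expected counts (row total × column total / N):
  Lecture, A: 84×35/173 = 16.9942
  Lecture, B: 84×33/173 = 16.0231
  Lecture, C: 84×37/173 = 17.9653
  Lecture, D: 84×68/173 = 33.0173
  Flipped, A: 89×35/173 = 18.0058
  Flipped, B: 89×33/173 = 16.9769
  Flipped, C: 89×37/173 = 19.0347
  Flipped, D: 89×68/173 = 34.9827
Contributions (O − E)²/E:
  (19 − 16.9942)²/16.9942 = 0.2367
  (18 − 16.0231)²/16.0231 = 0.2439
  (23 − 17.9653)²/17.9653 = 1.4110
  (24 − 33.0173)²/33.0173 = 2.4627
  (16 − 18.0058)²/18.0058 = 0.2234
  (15 − 16.9769)²/16.9769 = 0.2302
  (14 − 19.0347)²/19.0347 = 1.3317
  (44 − 34.9827)²/34.9827 = 2.3243
χ² = 0.2367 + 0.2439 + 1.4110 + 2.4627 + 0.2234 + 0.2302 + 1.3317 + 2.3243 = 8.464

8.464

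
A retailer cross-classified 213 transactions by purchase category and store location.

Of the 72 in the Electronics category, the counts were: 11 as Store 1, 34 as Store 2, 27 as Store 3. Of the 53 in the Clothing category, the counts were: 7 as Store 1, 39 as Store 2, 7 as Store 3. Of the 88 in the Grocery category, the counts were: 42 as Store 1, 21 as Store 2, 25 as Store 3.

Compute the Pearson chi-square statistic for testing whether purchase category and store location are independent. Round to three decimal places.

45.706

Row totals: 72, 53, 88. Column totals: 60, 94, 59. Grand total N = 213.
Expected counts (row total × column total / N):
  Electronics, Store 1: 72×60/213 = 20.2817
  Electronics, Store 2: 72×94/213 = 31.7746
  Electronics, Store 3: 72×59/213 = 19.9437
  Clothing, Store 1: 53×60/213 = 14.9296
  Clothing, Store 2: 53×94/213 = 23.3897
  Clothing, Store 3: 53×59/213 = 14.6808
  Grocery, Store 1: 88×60/213 = 24.7887
  Grocery, Store 2: 88×94/213 = 38.8357
  Grocery, Store 3: 88×59/213 = 24.3756
Contributions (O − E)²/E:
  (11 − 20.2817)²/20.2817 = 4.2477
  (34 − 31.7746)²/31.7746 = 0.1559
  (27 − 19.9437)²/19.9437 = 2.4966
  (7 − 14.9296)²/14.9296 = 4.2117
  (39 − 23.3897)²/23.3897 = 10.4183
  (7 − 14.6808)²/14.6808 = 4.0185
  (42 − 24.7887)²/24.7887 = 11.9502
  (21 − 38.8357)²/38.8357 = 8.1912
  (25 − 24.3756)²/24.3756 = 0.0160
χ² = 4.2477 + 0.1559 + 2.4966 + 4.2117 + 10.4183 + 4.0185 + 11.9502 + 8.1912 + 0.0160 = 45.706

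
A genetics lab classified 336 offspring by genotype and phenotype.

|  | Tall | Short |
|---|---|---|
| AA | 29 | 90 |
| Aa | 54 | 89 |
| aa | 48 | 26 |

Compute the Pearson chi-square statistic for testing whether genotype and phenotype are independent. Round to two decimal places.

Row totals: 119, 143, 74. Column totals: 131, 205. Grand total N = 336.
Expected counts (row total × column total / N):
  AA, Tall: 119×131/336 = 46.396
  AA, Short: 119×205/336 = 72.604
  Aa, Tall: 143×131/336 = 55.753
  Aa, Short: 143×205/336 = 87.247
  aa, Tall: 74×131/336 = 28.851
  aa, Short: 74×205/336 = 45.149
Contributions (O − E)²/E:
  (29 − 46.396)²/46.396 = 6.5226
  (90 − 72.604)²/72.604 = 4.1681
  (54 − 55.753)²/55.753 = 0.0551
  (89 − 87.247)²/87.247 = 0.0352
  (48 − 28.851)²/28.851 = 12.7096
  (26 − 45.149)²/45.149 = 8.1216
χ² = 6.5226 + 4.1681 + 0.0551 + 0.0352 + 12.7096 + 8.1216 = 31.61

31.61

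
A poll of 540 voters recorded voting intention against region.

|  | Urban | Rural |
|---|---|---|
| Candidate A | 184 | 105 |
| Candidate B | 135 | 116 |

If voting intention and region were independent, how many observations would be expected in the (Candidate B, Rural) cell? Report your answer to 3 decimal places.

Row total (Candidate B) = 251; column total (Rural) = 221; grand total N = 540.
Expected count = (row total × column total) / N = 251 × 221 / 540 = 102.724.

102.724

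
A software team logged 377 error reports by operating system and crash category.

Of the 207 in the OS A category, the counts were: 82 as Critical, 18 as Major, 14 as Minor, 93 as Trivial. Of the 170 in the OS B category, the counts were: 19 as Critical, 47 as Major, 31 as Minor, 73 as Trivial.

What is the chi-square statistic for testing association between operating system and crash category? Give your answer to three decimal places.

57.995

Row totals: 207, 170. Column totals: 101, 65, 45, 166. Grand total N = 377.
Expected counts (row total × column total / N):
  OS A, Critical: 207×101/377 = 55.4562
  OS A, Major: 207×65/377 = 35.6897
  OS A, Minor: 207×45/377 = 24.7082
  OS A, Trivial: 207×166/377 = 91.1459
  OS B, Critical: 170×101/377 = 45.5438
  OS B, Major: 170×65/377 = 29.3103
  OS B, Minor: 170×45/377 = 20.2918
  OS B, Trivial: 170×166/377 = 74.8541
Contributions (O − E)²/E:
  (82 − 55.4562)²/55.4562 = 12.7050
  (18 − 35.6897)²/35.6897 = 8.7679
  (14 − 24.7082)²/24.7082 = 4.6408
  (93 − 91.1459)²/91.1459 = 0.0377
  (19 − 45.5438)²/45.5438 = 15.4702
  (47 − 29.3103)²/29.3103 = 10.6763
  (31 − 20.2918)²/20.2918 = 5.6508
  (73 − 74.8541)²/74.8541 = 0.0459
χ² = 12.7050 + 8.7679 + 4.6408 + 0.0377 + 15.4702 + 10.6763 + 5.6508 + 0.0459 = 57.995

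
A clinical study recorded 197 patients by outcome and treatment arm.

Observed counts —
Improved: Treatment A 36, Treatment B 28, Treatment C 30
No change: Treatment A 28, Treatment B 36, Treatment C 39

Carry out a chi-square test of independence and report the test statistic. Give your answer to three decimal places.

2.769

Row totals: 94, 103. Column totals: 64, 64, 69. Grand total N = 197.
Expected counts (row total × column total / N):
  Improved, Treatment A: 94×64/197 = 30.5381
  Improved, Treatment B: 94×64/197 = 30.5381
  Improved, Treatment C: 94×69/197 = 32.9239
  No change, Treatment A: 103×64/197 = 33.4619
  No change, Treatment B: 103×64/197 = 33.4619
  No change, Treatment C: 103×69/197 = 36.0761
Contributions (O − E)²/E:
  (36 − 30.5381)²/30.5381 = 0.9769
  (28 − 30.5381)²/30.5381 = 0.2109
  (30 − 32.9239)²/32.9239 = 0.2597
  (28 − 33.4619)²/33.4619 = 0.8915
  (36 − 33.4619)²/33.4619 = 0.1925
  (39 − 36.0761)²/36.0761 = 0.2370
χ² = 0.9769 + 0.2109 + 0.2597 + 0.8915 + 0.1925 + 0.2370 = 2.769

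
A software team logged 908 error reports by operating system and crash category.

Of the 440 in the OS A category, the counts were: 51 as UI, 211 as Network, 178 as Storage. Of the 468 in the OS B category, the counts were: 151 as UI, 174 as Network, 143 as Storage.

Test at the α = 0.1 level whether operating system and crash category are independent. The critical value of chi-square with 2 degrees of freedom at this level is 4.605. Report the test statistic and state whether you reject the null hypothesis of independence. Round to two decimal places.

Row totals: 440, 468. Column totals: 202, 385, 321. Grand total N = 908.
Expected counts (row total × column total / N):
  OS A, UI: 440×202/908 = 97.885
  OS A, Network: 440×385/908 = 186.564
  OS A, Storage: 440×321/908 = 155.551
  OS B, UI: 468×202/908 = 104.115
  OS B, Network: 468×385/908 = 198.436
  OS B, Storage: 468×321/908 = 165.449
Contributions (O − E)²/E:
  (51 − 97.885)²/97.885 = 22.4570
  (211 − 186.564)²/186.564 = 3.2006
  (178 − 155.551)²/155.551 = 3.2398
  (151 − 104.115)²/104.115 = 21.1132
  (174 − 198.436)²/198.436 = 3.0091
  (143 − 165.449)²/165.449 = 3.0460
χ² = 22.4570 + 3.2006 + 3.2398 + 21.1132 + 3.0091 + 3.0460 = 56.07
df = (2−1)(3−1) = 2. Since 56.07 > 4.605, reject the null hypothesis of independence at α = 0.1.

56.07; reject H₀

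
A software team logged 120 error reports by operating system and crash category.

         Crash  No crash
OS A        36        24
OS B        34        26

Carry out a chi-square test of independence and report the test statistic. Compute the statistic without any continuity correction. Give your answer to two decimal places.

Row totals: 60, 60. Column totals: 70, 50. Grand total N = 120.
Expected counts (row total × column total / N):
  OS A, Crash: 60×70/120 = 35.000
  OS A, No crash: 60×50/120 = 25.000
  OS B, Crash: 60×70/120 = 35.000
  OS B, No crash: 60×50/120 = 25.000
Contributions (O − E)²/E:
  (36 − 35.000)²/35.000 = 0.0286
  (24 − 25.000)²/25.000 = 0.0400
  (34 − 35.000)²/35.000 = 0.0286
  (26 − 25.000)²/25.000 = 0.0400
χ² = 0.0286 + 0.0400 + 0.0286 + 0.0400 = 0.14

0.14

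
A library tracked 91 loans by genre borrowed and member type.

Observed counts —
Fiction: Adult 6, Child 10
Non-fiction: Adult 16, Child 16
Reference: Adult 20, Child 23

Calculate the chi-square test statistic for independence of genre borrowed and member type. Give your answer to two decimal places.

Row totals: 16, 32, 43. Column totals: 42, 49. Grand total N = 91.
Expected counts (row total × column total / N):
  Fiction, Adult: 16×42/91 = 7.3846
  Fiction, Child: 16×49/91 = 8.6154
  Non-fiction, Adult: 32×42/91 = 14.7692
  Non-fiction, Child: 32×49/91 = 17.2308
  Reference, Adult: 43×42/91 = 19.8462
  Reference, Child: 43×49/91 = 23.1538
Contributions (O − E)²/E:
  (6 − 7.3846)²/7.3846 = 0.2596
  (10 − 8.6154)²/8.6154 = 0.2225
  (16 − 14.7692)²/14.7692 = 0.1026
  (16 − 17.2308)²/17.2308 = 0.0879
  (20 − 19.8462)²/19.8462 = 0.0012
  (23 − 23.1538)²/23.1538 = 0.0010
χ² = 0.2596 + 0.2225 + 0.1026 + 0.0879 + 0.0012 + 0.0010 = 0.67

0.67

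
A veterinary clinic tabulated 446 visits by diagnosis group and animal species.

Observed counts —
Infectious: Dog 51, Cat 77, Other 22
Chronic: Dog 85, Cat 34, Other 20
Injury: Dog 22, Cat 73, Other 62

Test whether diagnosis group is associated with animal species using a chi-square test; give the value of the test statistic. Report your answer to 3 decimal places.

87.792

Row totals: 150, 139, 157. Column totals: 158, 184, 104. Grand total N = 446.
Expected counts (row total × column total / N):
  Infectious, Dog: 150×158/446 = 53.1390
  Infectious, Cat: 150×184/446 = 61.8834
  Infectious, Other: 150×104/446 = 34.9776
  Chronic, Dog: 139×158/446 = 49.2422
  Chronic, Cat: 139×184/446 = 57.3453
  Chronic, Other: 139×104/446 = 32.4126
  Injury, Dog: 157×158/446 = 55.6188
  Injury, Cat: 157×184/446 = 64.7713
  Injury, Other: 157×104/446 = 36.6099
Contributions (O − E)²/E:
  (51 − 53.1390)²/53.1390 = 0.0861
  (77 − 61.8834)²/61.8834 = 3.6926
  (22 − 34.9776)²/34.9776 = 4.8150
  (85 − 49.2422)²/49.2422 = 25.9659
  (34 − 57.3453)²/57.3453 = 9.5039
  (20 − 32.4126)²/32.4126 = 4.7535
  (22 − 55.6188)²/55.6188 = 20.3209
  (73 − 64.7713)²/64.7713 = 1.0454
  (62 − 36.6099)²/36.6099 = 17.6088
χ² = 0.0861 + 3.6926 + 4.8150 + 25.9659 + 9.5039 + 4.7535 + 20.3209 + 1.0454 + 17.6088 = 87.792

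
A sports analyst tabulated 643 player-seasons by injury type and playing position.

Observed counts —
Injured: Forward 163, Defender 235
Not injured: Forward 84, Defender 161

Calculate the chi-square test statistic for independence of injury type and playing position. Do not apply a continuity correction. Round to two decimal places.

Row totals: 398, 245. Column totals: 247, 396. Grand total N = 643.
Expected counts (row total × column total / N):
  Injured, Forward: 398×247/643 = 152.886
  Injured, Defender: 398×396/643 = 245.114
  Not injured, Forward: 245×247/643 = 94.114
  Not injured, Defender: 245×396/643 = 150.886
Contributions (O − E)²/E:
  (163 − 152.886)²/152.886 = 0.6691
  (235 − 245.114)²/245.114 = 0.4173
  (84 − 94.114)²/94.114 = 1.0869
  (161 − 150.886)²/150.886 = 0.6779
χ² = 0.6691 + 0.4173 + 1.0869 + 0.6779 = 2.85

2.85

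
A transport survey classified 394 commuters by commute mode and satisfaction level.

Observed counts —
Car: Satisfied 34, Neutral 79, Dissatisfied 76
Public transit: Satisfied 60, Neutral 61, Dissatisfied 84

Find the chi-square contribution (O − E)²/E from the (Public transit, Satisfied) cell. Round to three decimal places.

2.515

Row total (Public transit) = 205; column total (Satisfied) = 94; N = 394.
Expected count E = 205 × 94 / 394 = 48.9086.
Contribution = (O − E)²/E = (60 − 48.9086)² / 48.9086 = 2.515.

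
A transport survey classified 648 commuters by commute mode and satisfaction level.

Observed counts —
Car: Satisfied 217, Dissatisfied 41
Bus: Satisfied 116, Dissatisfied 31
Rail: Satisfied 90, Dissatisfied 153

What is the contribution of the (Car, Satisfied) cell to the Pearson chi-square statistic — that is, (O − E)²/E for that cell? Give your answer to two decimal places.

Row total (Car) = 258; column total (Satisfied) = 423; N = 648.
Expected count E = 258 × 423 / 648 = 168.417.
Contribution = (O − E)²/E = (217 − 168.417)² / 168.417 = 14.01.

14.01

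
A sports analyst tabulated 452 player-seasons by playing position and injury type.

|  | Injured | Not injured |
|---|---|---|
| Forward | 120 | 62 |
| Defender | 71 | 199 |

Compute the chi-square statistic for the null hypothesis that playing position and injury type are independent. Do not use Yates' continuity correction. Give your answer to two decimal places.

70.00

Row totals: 182, 270. Column totals: 191, 261. Grand total N = 452.
Expected counts (row total × column total / N):
  Forward, Injured: 182×191/452 = 76.907
  Forward, Not injured: 182×261/452 = 105.093
  Defender, Injured: 270×191/452 = 114.093
  Defender, Not injured: 270×261/452 = 155.907
Contributions (O − E)²/E:
  (120 − 76.907)²/76.907 = 24.1461
  (62 − 105.093)²/105.093 = 17.6701
  (71 − 114.093)²/114.093 = 16.2763
  (199 − 155.907)²/155.907 = 11.9110
χ² = 24.1461 + 17.6701 + 16.2763 + 11.9110 = 70.00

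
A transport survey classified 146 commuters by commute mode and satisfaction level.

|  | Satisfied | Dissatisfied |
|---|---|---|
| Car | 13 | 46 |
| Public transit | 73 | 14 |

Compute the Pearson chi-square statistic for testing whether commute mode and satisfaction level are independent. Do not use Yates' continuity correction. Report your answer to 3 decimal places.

Row totals: 59, 87. Column totals: 86, 60. Grand total N = 146.
Expected counts (row total × column total / N):
  Car, Satisfied: 59×86/146 = 34.7534
  Car, Dissatisfied: 59×60/146 = 24.2466
  Public transit, Satisfied: 87×86/146 = 51.2466
  Public transit, Dissatisfied: 87×60/146 = 35.7534
Contributions (O − E)²/E:
  (13 − 34.7534)²/34.7534 = 13.6162
  (46 − 24.2466)²/24.2466 = 19.5166
  (73 − 51.2466)²/51.2466 = 9.2340
  (14 − 35.7534)²/35.7534 = 13.2354
χ² = 13.6162 + 19.5166 + 9.2340 + 13.2354 = 55.602

55.602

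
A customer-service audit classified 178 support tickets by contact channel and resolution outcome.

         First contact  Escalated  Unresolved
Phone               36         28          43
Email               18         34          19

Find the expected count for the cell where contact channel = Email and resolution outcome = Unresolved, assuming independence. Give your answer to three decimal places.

24.730

Row total (Email) = 71; column total (Unresolved) = 62; grand total N = 178.
Expected count = (row total × column total) / N = 71 × 62 / 178 = 24.730.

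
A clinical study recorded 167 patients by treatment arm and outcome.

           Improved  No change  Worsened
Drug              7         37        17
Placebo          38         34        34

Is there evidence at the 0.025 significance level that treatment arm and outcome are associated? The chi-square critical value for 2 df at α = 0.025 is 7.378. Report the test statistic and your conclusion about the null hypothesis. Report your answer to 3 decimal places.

Row totals: 61, 106. Column totals: 45, 71, 51. Grand total N = 167.
Expected counts (row total × column total / N):
  Drug, Improved: 61×45/167 = 16.4371
  Drug, No change: 61×71/167 = 25.9341
  Drug, Worsened: 61×51/167 = 18.6287
  Placebo, Improved: 106×45/167 = 28.5629
  Placebo, No change: 106×71/167 = 45.0659
  Placebo, Worsened: 106×51/167 = 32.3713
Contributions (O − E)²/E:
  (7 − 16.4371)²/16.4371 = 5.4182
  (37 − 25.9341)²/25.9341 = 4.7217
  (17 − 18.6287)²/18.6287 = 0.1424
  (38 − 28.5629)²/28.5629 = 3.1180
  (34 − 45.0659)²/45.0659 = 2.7172
  (34 − 32.3713)²/32.3713 = 0.0819
χ² = 5.4182 + 4.7217 + 0.1424 + 3.1180 + 2.7172 + 0.0819 = 16.199
df = (2−1)(3−1) = 2. Since 16.199 > 7.378, reject the null hypothesis of independence at α = 0.025.

16.199; reject H₀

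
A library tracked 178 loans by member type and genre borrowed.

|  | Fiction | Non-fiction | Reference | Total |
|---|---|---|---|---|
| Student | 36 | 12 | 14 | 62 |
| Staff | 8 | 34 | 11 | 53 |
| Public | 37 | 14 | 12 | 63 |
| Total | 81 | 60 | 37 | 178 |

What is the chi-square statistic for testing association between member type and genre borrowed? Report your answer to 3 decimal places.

36.356

Grand total N = 178.
Expected counts (row total × column total / N):
  Student, Fiction: 62×81/178 = 28.2135
  Student, Non-fiction: 62×60/178 = 20.8989
  Student, Reference: 62×37/178 = 12.8876
  Staff, Fiction: 53×81/178 = 24.1180
  Staff, Non-fiction: 53×60/178 = 17.8652
  Staff, Reference: 53×37/178 = 11.0169
  Public, Fiction: 63×81/178 = 28.6685
  Public, Non-fiction: 63×60/178 = 21.2360
  Public, Reference: 63×37/178 = 13.0955
Contributions (O − E)²/E:
  (36 − 28.2135)²/28.2135 = 2.1490
  (12 − 20.8989)²/20.8989 = 3.7892
  (14 − 12.8876)²/12.8876 = 0.0960
  (8 − 24.1180)²/24.1180 = 10.7716
  (34 − 17.8652)²/17.8652 = 14.5720
  (11 − 11.0169)²/11.0169 = 0.0000
  (37 − 28.6685)²/28.6685 = 2.4213
  (14 − 21.2360)²/21.2360 = 2.4656
  (12 − 13.0955)²/13.0955 = 0.0916
χ² = 2.1490 + 3.7892 + 0.0960 + 10.7716 + 14.5720 + 0.0000 + 2.4213 + 2.4656 + 0.0916 = 36.356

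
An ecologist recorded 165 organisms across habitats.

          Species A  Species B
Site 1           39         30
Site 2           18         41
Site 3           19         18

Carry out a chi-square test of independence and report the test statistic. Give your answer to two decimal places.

Row totals: 69, 59, 37. Column totals: 76, 89. Grand total N = 165.
Expected counts (row total × column total / N):
  Site 1, Species A: 69×76/165 = 31.782
  Site 1, Species B: 69×89/165 = 37.218
  Site 2, Species A: 59×76/165 = 27.176
  Site 2, Species B: 59×89/165 = 31.824
  Site 3, Species A: 37×76/165 = 17.042
  Site 3, Species B: 37×89/165 = 19.958
Contributions (O − E)²/E:
  (39 − 31.782)²/31.782 = 1.6393
  (30 − 37.218)²/37.218 = 1.3998
  (18 − 27.176)²/27.176 = 3.0983
  (41 − 31.824)²/31.824 = 2.6458
  (19 − 17.042)²/17.042 = 0.2250
  (18 − 19.958)²/19.958 = 0.1921
χ² = 1.6393 + 1.3998 + 3.0983 + 2.6458 + 0.2250 + 0.1921 = 9.20

9.20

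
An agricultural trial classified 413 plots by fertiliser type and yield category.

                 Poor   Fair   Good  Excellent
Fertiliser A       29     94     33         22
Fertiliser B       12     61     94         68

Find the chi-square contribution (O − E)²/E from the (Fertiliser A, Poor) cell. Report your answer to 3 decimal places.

7.264

Row total (Fertiliser A) = 178; column total (Poor) = 41; N = 413.
Expected count E = 178 × 41 / 413 = 17.6707.
Contribution = (O − E)²/E = (29 − 17.6707)² / 17.6707 = 7.264.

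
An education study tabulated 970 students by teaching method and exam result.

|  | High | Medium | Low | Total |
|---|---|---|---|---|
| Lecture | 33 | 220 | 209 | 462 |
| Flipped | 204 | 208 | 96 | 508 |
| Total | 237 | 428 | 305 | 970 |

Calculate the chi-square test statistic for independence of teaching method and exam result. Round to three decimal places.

163.769

Grand total N = 970.
Expected counts (row total × column total / N):
  Lecture, High: 462×237/970 = 112.88041
  Lecture, Medium: 462×428/970 = 203.85155
  Lecture, Low: 462×305/970 = 145.26804
  Flipped, High: 508×237/970 = 124.11959
  Flipped, Medium: 508×428/970 = 224.14845
  Flipped, Low: 508×305/970 = 159.73196
Contributions (O − E)²/E:
  (33 − 112.88041)²/112.88041 = 56.5278
  (220 − 203.85155)²/203.85155 = 1.2792
  (209 − 145.26804)²/145.26804 = 27.9605
  (204 − 124.11959)²/124.11959 = 51.4091
  (208 − 224.14845)²/224.14845 = 1.1634
  (96 − 159.73196)²/159.73196 = 25.4286
χ² = 56.5278 + 1.2792 + 27.9605 + 51.4091 + 1.1634 + 25.4286 = 163.769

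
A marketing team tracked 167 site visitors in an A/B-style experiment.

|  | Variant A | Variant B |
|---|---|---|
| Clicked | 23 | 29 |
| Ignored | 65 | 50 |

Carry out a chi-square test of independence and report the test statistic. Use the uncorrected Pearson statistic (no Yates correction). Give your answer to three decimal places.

Row totals: 52, 115. Column totals: 88, 79. Grand total N = 167.
Expected counts (row total × column total / N):
  Clicked, Variant A: 52×88/167 = 27.4012
  Clicked, Variant B: 52×79/167 = 24.5988
  Ignored, Variant A: 115×88/167 = 60.5988
  Ignored, Variant B: 115×79/167 = 54.4012
Contributions (O − E)²/E:
  (23 − 27.4012)²/27.4012 = 0.7069
  (29 − 24.5988)²/24.5988 = 0.7875
  (65 − 60.5988)²/60.5988 = 0.3197
  (50 − 54.4012)²/54.4012 = 0.3561
χ² = 0.7069 + 0.7875 + 0.3197 + 0.3561 = 2.170

2.170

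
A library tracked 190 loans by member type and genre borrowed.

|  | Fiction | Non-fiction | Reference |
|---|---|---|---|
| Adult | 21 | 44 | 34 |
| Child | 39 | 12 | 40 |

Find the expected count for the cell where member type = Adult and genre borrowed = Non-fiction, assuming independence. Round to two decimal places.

29.18

Row total (Adult) = 99; column total (Non-fiction) = 56; grand total N = 190.
Expected count = (row total × column total) / N = 99 × 56 / 190 = 29.18.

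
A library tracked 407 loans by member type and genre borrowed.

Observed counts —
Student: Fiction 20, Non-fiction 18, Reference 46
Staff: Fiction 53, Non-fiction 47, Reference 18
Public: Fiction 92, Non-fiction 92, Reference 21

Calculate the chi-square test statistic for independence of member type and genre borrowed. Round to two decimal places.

Row totals: 84, 118, 205. Column totals: 165, 157, 85. Grand total N = 407.
Expected counts (row total × column total / N):
  Student, Fiction: 84×165/407 = 34.054
  Student, Non-fiction: 84×157/407 = 32.403
  Student, Reference: 84×85/407 = 17.543
  Staff, Fiction: 118×165/407 = 47.838
  Staff, Non-fiction: 118×157/407 = 45.518
  Staff, Reference: 118×85/407 = 24.644
  Public, Fiction: 205×165/407 = 83.108
  Public, Non-fiction: 205×157/407 = 79.079
  Public, Reference: 205×85/407 = 42.813
Contributions (O − E)²/E:
  (20 − 34.054)²/34.054 = 5.8001
  (18 − 32.403)²/32.403 = 6.4021
  (46 − 17.543)²/17.543 = 46.1609
  (53 − 47.838)²/47.838 = 0.5570
  (47 − 45.518)²/45.518 = 0.0483
  (18 − 24.644)²/24.644 = 1.7912
  (92 − 83.108)²/83.108 = 0.9514
  (92 − 79.079)²/79.079 = 2.1112
  (21 − 42.813)²/42.813 = 11.1136
χ² = 5.8001 + 6.4021 + 46.1609 + 0.5570 + 0.0483 + 1.7912 + 0.9514 + 2.1112 + 11.1136 = 74.94

74.94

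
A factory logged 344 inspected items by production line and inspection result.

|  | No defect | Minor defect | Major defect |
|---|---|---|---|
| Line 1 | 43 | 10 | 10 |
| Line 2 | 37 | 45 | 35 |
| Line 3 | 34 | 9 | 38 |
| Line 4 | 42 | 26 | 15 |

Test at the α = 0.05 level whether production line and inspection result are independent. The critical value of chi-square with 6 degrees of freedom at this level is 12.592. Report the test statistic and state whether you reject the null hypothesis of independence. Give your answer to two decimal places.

Row totals: 63, 117, 81, 83. Column totals: 156, 90, 98. Grand total N = 344.
Expected counts (row total × column total / N):
  Line 1, No defect: 63×156/344 = 28.570
  Line 1, Minor defect: 63×90/344 = 16.483
  Line 1, Major defect: 63×98/344 = 17.948
  Line 2, No defect: 117×156/344 = 53.058
  Line 2, Minor defect: 117×90/344 = 30.610
  Line 2, Major defect: 117×98/344 = 33.331
  Line 3, No defect: 81×156/344 = 36.733
  Line 3, Minor defect: 81×90/344 = 21.192
  Line 3, Major defect: 81×98/344 = 23.076
  Line 4, No defect: 83×156/344 = 37.640
  Line 4, Minor defect: 83×90/344 = 21.715
  Line 4, Major defect: 83×98/344 = 23.645
Contributions (O − E)²/E:
  (43 − 28.570)²/28.570 = 7.2882
  (10 − 16.483)²/16.483 = 2.5499
  (10 − 17.948)²/17.948 = 3.5197
  (37 − 53.058)²/53.058 = 4.8600
  (45 − 30.610)²/30.610 = 6.7649
  (35 − 33.331)²/33.331 = 0.0836
  (34 − 36.733)²/36.733 = 0.2033
  (9 − 21.192)²/21.192 = 7.0142
  (38 − 23.076)²/23.076 = 9.6518
  (42 − 37.640)²/37.640 = 0.5050
  (26 − 21.715)²/21.715 = 0.8456
  (15 − 23.645)²/23.645 = 3.1608
χ² = 7.2882 + 2.5499 + 3.5197 + 4.8600 + 6.7649 + 0.0836 + 0.2033 + 7.0142 + 9.6518 + 0.5050 + 0.8456 + 3.1608 = 46.45
df = (4−1)(3−1) = 6. Since 46.45 > 12.592, reject the null hypothesis of independence at α = 0.05.

46.45; reject H₀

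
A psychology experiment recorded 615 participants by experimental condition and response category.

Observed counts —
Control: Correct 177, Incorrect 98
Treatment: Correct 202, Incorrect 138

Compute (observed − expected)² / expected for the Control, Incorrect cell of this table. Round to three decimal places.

Row total (Control) = 275; column total (Incorrect) = 236; N = 615.
Expected count E = 275 × 236 / 615 = 105.5285.
Contribution = (O − E)²/E = (98 − 105.5285)² / 105.5285 = 0.537.

0.537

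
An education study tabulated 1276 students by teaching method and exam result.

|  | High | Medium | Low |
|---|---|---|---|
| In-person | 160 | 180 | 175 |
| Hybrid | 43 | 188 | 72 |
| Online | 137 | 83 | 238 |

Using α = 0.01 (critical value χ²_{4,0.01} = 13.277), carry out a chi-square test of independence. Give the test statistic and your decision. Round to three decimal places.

164.679; reject H₀

Row totals: 515, 303, 458. Column totals: 340, 451, 485. Grand total N = 1276.
Expected counts (row total × column total / N):
  In-person, High: 515×340/1276 = 137.2257
  In-person, Medium: 515×451/1276 = 182.0259
  In-person, Low: 515×485/1276 = 195.7484
  Hybrid, High: 303×340/1276 = 80.7367
  Hybrid, Medium: 303×451/1276 = 107.0948
  Hybrid, Low: 303×485/1276 = 115.1685
  Online, High: 458×340/1276 = 122.0376
  Online, Medium: 458×451/1276 = 161.8793
  Online, Low: 458×485/1276 = 174.0831
Contributions (O − E)²/E:
  (160 − 137.2257)²/137.2257 = 3.7797
  (180 − 182.0259)²/182.0259 = 0.0225
  (175 − 195.7484)²/195.7484 = 2.1992
  (43 − 80.7367)²/80.7367 = 17.6383
  (188 − 107.0948)²/107.0948 = 61.1202
  (72 − 115.1685)²/115.1685 = 16.1808
  (137 − 122.0376)²/122.0376 = 1.8345
  (83 − 161.8793)²/161.8793 = 38.4357
  (238 − 174.0831)²/174.0831 = 23.4679
χ² = 3.7797 + 0.0225 + 2.1992 + 17.6383 + 61.1202 + 16.1808 + 1.8345 + 38.4357 + 23.4679 = 164.679
df = (3−1)(3−1) = 4. Since 164.679 > 13.277, reject the null hypothesis of independence at α = 0.01.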